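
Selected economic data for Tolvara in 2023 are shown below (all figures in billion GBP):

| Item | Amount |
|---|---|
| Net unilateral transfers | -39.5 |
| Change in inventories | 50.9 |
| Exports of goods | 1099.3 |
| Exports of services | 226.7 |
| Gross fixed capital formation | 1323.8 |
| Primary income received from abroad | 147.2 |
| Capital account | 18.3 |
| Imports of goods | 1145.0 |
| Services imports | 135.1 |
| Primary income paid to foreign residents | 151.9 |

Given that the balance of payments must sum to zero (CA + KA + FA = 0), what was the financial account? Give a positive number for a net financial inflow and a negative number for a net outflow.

-20.0

Goods balance = 1099.3 - 1145.0 = -45.7
Services balance = 226.7 - 135.1 = 91.6
Trade balance (goods + services) = -45.7 + 91.6 = 45.9
Net primary income = 147.2 - 151.9 = -4.7
Net secondary income = -39.5
Current account = 45.9 + (-4.7) + (-39.5) = 1.7
Financial account = -(1.7 + 18.3) = -20.0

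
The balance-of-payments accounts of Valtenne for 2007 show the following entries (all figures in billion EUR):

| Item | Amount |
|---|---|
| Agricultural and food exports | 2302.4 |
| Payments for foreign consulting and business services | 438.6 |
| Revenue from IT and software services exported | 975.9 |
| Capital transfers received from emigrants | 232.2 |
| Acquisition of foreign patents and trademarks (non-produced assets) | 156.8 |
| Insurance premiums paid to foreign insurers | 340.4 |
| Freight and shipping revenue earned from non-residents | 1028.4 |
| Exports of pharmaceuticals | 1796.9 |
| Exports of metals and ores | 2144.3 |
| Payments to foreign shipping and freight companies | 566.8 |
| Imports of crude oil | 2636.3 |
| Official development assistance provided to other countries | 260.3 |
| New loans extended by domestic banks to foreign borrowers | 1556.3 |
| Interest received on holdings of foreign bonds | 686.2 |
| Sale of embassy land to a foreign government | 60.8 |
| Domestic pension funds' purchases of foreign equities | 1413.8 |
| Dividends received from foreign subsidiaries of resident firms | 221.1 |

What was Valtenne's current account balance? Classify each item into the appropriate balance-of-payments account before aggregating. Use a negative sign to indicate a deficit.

Goods: 2302.4 - 2636.3 + 1796.9 + 2144.3 = 3607.3
Services: -566.8 - 340.4 - 438.6 + 1028.4 + 975.9 = 658.5
Primary income: 221.1 + 686.2 = 907.3
Secondary income: -260.3
Current account = 3607.3 + 658.5 + 907.3 + (-260.3) = 4912.8
(Excluded from the current account — capital account: capital transfers received from emigrants 232.2, acquisition of foreign patents and trademarks (non-produced assets) 156.8, sale of embassy land to a foreign government 60.8; financial account: new loans extended by domestic banks to foreign borrowers 1556.3, domestic pension funds' purchases of foreign equities 1413.8.)

4912.8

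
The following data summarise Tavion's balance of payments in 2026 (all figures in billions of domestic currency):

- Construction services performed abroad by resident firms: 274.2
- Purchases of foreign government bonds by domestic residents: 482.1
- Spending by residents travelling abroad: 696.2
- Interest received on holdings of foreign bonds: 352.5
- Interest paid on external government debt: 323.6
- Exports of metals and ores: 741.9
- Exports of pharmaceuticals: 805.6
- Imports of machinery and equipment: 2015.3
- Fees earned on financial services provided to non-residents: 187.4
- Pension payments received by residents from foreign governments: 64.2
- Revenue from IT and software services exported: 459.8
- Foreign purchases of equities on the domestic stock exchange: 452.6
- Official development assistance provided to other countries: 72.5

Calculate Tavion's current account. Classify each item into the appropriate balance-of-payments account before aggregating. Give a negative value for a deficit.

-222.0

Goods: 805.6 - 2015.3 + 741.9 = -467.8
Services: 274.2 + 459.8 - 696.2 + 187.4 = 225.2
Primary income: -323.6 + 352.5 = 28.9
Secondary income: -72.5 + 64.2 = -8.3
Current account = (-467.8) + 225.2 + 28.9 + (-8.3) = -222.0
(Excluded from the current account — financial account: purchases of foreign government bonds by domestic residents 482.1, foreign purchases of equities on the domestic stock exchange 452.6.)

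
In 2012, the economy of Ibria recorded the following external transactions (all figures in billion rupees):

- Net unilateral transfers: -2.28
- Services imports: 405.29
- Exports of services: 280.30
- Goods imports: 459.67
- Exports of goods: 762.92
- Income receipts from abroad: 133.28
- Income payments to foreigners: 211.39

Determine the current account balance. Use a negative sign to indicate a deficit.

97.87

Goods balance = 762.92 - 459.67 = 303.25
Services balance = 280.30 - 405.29 = -124.99
Trade balance (goods + services) = 303.25 + (-124.99) = 178.26
Net primary income = 133.28 - 211.39 = -78.11
Net secondary income = -2.28
Current account = 178.26 + (-78.11) + (-2.28) = 97.87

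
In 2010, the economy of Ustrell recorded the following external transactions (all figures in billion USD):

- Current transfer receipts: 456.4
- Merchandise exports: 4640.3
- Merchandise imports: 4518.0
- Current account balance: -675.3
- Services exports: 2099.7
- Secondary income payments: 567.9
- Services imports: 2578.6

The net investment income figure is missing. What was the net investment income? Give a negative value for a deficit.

-207.2

Current account = goods balance + services balance + net primary income + net secondary income
Sum of the known components = -468.1
Net investment income = CA - (known components) = -675.3 - (-468.1) = -207.2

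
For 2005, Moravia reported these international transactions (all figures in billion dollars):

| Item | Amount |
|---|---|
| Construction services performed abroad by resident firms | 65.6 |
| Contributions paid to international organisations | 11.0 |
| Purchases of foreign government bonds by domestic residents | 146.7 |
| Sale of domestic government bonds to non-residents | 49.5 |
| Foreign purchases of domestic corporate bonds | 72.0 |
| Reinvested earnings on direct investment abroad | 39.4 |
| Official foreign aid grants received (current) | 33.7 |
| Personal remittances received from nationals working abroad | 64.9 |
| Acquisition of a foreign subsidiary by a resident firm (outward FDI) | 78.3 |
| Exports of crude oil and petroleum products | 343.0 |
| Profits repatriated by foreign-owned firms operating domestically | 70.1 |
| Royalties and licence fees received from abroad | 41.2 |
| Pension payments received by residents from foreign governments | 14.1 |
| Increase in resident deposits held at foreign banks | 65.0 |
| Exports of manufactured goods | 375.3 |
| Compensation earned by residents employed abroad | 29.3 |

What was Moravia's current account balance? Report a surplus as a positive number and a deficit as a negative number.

925.4

Goods: 375.3 + 343.0 = 718.3
Services: 41.2 + 65.6 = 106.8
Primary income: 29.3 - 70.1 + 39.4 = -1.4
Secondary income: 33.7 - 11.0 + 64.9 + 14.1 = 101.7
Current account = 718.3 + 106.8 + (-1.4) + 101.7 = 925.4
(Excluded from the current account — financial account: purchases of foreign government bonds by domestic residents 146.7, sale of domestic government bonds to non-residents 49.5, foreign purchases of domestic corporate bonds 72.0, acquisition of a foreign subsidiary by a resident firm (outward FDI) 78.3, increase in resident deposits held at foreign banks 65.0.)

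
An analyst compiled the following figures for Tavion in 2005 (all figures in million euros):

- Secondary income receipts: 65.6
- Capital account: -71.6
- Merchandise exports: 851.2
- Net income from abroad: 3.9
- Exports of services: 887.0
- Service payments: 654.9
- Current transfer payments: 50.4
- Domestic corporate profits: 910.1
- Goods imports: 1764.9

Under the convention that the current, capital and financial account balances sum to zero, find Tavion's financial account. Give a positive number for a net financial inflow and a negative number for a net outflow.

734.1

Goods balance = 851.2 - 1764.9 = -913.7
Services balance = 887.0 - 654.9 = 232.1
Trade balance (goods + services) = -913.7 + 232.1 = -681.6
Net primary income = 3.9
Net secondary income = 65.6 - 50.4 = 15.2
Current account = -681.6 + 3.9 + 15.2 = -662.5
Financial account = -(-662.5 + (-71.6)) = 734.1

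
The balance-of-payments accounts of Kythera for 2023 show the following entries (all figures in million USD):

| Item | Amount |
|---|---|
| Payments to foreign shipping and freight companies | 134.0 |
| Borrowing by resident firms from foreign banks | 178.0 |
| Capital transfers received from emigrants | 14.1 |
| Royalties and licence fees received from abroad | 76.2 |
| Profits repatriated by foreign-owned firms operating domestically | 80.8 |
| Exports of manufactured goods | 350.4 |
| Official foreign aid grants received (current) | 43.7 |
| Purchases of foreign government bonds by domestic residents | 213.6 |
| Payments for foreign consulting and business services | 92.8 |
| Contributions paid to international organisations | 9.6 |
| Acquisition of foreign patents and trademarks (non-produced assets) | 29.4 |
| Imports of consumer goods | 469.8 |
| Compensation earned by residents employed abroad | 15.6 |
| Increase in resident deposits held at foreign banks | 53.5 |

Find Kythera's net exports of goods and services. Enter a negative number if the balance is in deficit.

Goods: -469.8 + 350.4 = -119.4
Services: -92.8 + 76.2 - 134.0 = -150.6
Trade balance = -119.4 + (-150.6) = -270.0
(Excluded from the trade balance — financial account: borrowing by resident firms from foreign banks 178.0, purchases of foreign government bonds by domestic residents 213.6, increase in resident deposits held at foreign banks 53.5; capital account: capital transfers received from emigrants 14.1, acquisition of foreign patents and trademarks (non-produced assets) 29.4; primary income: profits repatriated by foreign-owned firms operating domestically 80.8, compensation earned by residents employed abroad 15.6; secondary income: official foreign aid grants received (current) 43.7, contributions paid to international organisations 9.6.)

-270.0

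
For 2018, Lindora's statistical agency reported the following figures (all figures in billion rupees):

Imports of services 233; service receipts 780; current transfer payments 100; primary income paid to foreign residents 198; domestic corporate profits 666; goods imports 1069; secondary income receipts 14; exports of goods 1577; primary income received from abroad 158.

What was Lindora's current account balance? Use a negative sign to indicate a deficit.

929

Goods balance = 1577 - 1069 = 508
Services balance = 780 - 233 = 547
Trade balance (goods + services) = 508 + 547 = 1055
Net primary income = 158 - 198 = -40
Net secondary income = 14 - 100 = -86
Current account = 1055 + (-40) + (-86) = 929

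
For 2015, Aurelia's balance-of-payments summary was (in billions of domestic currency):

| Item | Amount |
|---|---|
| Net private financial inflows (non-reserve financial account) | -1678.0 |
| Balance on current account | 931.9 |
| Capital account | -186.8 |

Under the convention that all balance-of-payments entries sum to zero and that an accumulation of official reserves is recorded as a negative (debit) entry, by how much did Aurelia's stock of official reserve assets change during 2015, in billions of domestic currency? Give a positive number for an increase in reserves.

Official reserve transactions balance = -(931.9 + (-186.8) + (-1678.0)) = 932.9
An accumulation of reserves is recorded as a debit (negative entry), so the change in the stock of reserves is the negative of that balance.
Change in official reserves = -(932.9) = -932.9

-932.9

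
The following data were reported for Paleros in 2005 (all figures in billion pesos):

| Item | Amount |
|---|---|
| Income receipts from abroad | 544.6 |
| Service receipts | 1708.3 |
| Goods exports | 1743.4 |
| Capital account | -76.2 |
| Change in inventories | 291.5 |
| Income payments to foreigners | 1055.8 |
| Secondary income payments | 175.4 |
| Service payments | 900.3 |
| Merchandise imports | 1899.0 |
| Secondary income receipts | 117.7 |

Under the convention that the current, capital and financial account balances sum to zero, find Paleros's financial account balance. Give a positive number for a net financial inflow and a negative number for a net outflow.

-7.3

Goods balance = 1743.4 - 1899.0 = -155.6
Services balance = 1708.3 - 900.3 = 808.0
Trade balance (goods + services) = -155.6 + 808.0 = 652.4
Net primary income = 544.6 - 1055.8 = -511.2
Net secondary income = 117.7 - 175.4 = -57.7
Current account = 652.4 + (-511.2) + (-57.7) = 83.5
Financial account = -(83.5 + (-76.2)) = -7.3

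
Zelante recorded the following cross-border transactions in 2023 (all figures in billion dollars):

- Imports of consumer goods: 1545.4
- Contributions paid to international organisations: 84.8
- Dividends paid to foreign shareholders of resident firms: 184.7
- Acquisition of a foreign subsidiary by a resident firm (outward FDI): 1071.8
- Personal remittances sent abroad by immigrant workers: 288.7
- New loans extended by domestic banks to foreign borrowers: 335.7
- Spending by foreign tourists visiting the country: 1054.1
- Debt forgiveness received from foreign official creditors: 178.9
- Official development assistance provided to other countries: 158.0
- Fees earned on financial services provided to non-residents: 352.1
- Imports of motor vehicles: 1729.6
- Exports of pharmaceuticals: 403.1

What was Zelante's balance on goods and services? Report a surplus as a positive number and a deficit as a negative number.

Goods: -1545.4 + 403.1 - 1729.6 = -2871.9
Services: 1054.1 + 352.1 = 1406.2
Trade balance = -2871.9 + 1406.2 = -1465.7
(Excluded from the trade balance — secondary income: contributions paid to international organisations 84.8, personal remittances sent abroad by immigrant workers 288.7, official development assistance provided to other countries 158.0; primary income: dividends paid to foreign shareholders of resident firms 184.7; financial account: acquisition of a foreign subsidiary by a resident firm (outward FDI) 1071.8, new loans extended by domestic banks to foreign borrowers 335.7; capital account: debt forgiveness received from foreign official creditors 178.9.)

-1465.7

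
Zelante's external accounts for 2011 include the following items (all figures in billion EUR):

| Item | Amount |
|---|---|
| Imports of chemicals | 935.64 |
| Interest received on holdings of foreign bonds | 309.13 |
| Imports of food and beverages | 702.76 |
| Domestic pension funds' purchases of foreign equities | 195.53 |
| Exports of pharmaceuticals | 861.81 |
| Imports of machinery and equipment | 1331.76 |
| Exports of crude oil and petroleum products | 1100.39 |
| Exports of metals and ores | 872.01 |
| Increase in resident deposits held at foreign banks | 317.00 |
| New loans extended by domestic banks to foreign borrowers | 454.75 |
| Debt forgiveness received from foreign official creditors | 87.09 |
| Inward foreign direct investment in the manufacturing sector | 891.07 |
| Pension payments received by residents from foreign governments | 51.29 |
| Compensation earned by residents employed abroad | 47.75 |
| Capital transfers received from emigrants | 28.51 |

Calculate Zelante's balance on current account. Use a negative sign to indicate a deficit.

Goods: 872.01 - 1331.76 + 861.81 - 702.76 + 1100.39 - 935.64 = -135.95
Primary income: 47.75 + 309.13 = 356.88
Secondary income: 51.29
Current account = (-135.95) + 356.88 + 51.29 = 272.22
(Excluded from the current account — financial account: domestic pension funds' purchases of foreign equities 195.53, increase in resident deposits held at foreign banks 317.00, new loans extended by domestic banks to foreign borrowers 454.75, inward foreign direct investment in the manufacturing sector 891.07; capital account: debt forgiveness received from foreign official creditors 87.09, capital transfers received from emigrants 28.51.)

272.22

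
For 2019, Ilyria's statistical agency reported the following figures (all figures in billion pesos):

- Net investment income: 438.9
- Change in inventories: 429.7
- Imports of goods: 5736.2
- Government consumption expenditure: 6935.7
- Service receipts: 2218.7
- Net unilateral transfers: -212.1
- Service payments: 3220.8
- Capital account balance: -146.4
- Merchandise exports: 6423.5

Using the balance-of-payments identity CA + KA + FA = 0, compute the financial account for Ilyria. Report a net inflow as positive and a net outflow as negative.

234.4

Goods balance = 6423.5 - 5736.2 = 687.3
Services balance = 2218.7 - 3220.8 = -1002.1
Trade balance (goods + services) = 687.3 + (-1002.1) = -314.8
Net primary income = 438.9
Net secondary income = -212.1
Current account = -314.8 + 438.9 + (-212.1) = -88.0
Financial account = -(-88.0 + (-146.4)) = 234.4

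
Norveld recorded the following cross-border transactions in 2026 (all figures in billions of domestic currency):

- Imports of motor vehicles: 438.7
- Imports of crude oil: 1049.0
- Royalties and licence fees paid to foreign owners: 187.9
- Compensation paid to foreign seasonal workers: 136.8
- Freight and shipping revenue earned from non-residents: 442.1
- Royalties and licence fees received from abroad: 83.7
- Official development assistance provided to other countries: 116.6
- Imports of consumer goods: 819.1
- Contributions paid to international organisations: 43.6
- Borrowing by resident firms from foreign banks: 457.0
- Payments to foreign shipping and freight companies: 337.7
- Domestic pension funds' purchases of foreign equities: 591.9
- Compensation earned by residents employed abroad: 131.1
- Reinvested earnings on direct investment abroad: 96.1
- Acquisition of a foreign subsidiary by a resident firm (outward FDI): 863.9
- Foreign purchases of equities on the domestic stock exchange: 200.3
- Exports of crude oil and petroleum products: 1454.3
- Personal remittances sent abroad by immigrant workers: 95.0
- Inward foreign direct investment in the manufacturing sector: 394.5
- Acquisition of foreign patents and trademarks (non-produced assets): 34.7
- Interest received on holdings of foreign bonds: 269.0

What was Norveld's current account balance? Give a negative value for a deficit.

Goods: -819.1 - 1049.0 + 1454.3 - 438.7 = -852.5
Services: -337.7 - 187.9 + 83.7 + 442.1 = 0.2
Primary income: 96.1 - 136.8 + 269.0 + 131.1 = 359.4
Secondary income: -95.0 - 43.6 - 116.6 = -255.2
Current account = (-852.5) + 0.2 + 359.4 + (-255.2) = -748.1
(Excluded from the current account — financial account: borrowing by resident firms from foreign banks 457.0, domestic pension funds' purchases of foreign equities 591.9, acquisition of a foreign subsidiary by a resident firm (outward FDI) 863.9, foreign purchases of equities on the domestic stock exchange 200.3, inward foreign direct investment in the manufacturing sector 394.5; capital account: acquisition of foreign patents and trademarks (non-produced assets) 34.7.)

-748.1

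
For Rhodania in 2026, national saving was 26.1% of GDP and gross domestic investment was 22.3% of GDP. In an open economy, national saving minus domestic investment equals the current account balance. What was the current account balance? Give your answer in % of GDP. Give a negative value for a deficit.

S - I = CA (net lending to the rest of the world).
CA = S - I = 26.1 - 22.3 = 3.8

3.8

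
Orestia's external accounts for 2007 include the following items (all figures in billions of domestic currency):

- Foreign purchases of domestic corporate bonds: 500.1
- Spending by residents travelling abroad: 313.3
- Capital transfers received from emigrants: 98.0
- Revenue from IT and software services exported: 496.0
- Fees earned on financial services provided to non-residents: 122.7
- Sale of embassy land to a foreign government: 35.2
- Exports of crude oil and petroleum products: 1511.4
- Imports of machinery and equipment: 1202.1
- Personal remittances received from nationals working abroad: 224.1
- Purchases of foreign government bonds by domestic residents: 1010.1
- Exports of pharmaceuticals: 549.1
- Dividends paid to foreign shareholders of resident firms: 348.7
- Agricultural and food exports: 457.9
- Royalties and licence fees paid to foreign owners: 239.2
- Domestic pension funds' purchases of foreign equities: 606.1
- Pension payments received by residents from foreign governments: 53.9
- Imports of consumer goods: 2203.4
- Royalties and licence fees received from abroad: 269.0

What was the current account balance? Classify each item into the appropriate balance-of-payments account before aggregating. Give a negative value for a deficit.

-622.6

Goods: 1511.4 - 1202.1 + 549.1 - 2203.4 + 457.9 = -887.1
Services: 122.7 + 496.0 - 239.2 - 313.3 + 269.0 = 335.2
Primary income: -348.7
Secondary income: 53.9 + 224.1 = 278.0
Current account = (-887.1) + 335.2 + (-348.7) + 278.0 = -622.6
(Excluded from the current account — financial account: foreign purchases of domestic corporate bonds 500.1, purchases of foreign government bonds by domestic residents 1010.1, domestic pension funds' purchases of foreign equities 606.1; capital account: capital transfers received from emigrants 98.0, sale of embassy land to a foreign government 35.2.)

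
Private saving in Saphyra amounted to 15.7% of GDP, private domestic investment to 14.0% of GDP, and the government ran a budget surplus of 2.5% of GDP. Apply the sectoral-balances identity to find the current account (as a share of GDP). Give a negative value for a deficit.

By the sectoral-balances identity, CA = (S_private - I) + (T - G).
Private balance = 15.7 - 14.0 = 1.7
Government balance (T - G) = 2.5
CA = 1.7 + 2.5 = 4.2

4.2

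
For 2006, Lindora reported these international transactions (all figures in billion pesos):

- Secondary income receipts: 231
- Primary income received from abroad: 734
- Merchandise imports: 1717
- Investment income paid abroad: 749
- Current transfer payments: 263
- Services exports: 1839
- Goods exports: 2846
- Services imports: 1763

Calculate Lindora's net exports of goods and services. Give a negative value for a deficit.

Goods balance = 2846 - 1717 = 1129
Services balance = 1839 - 1763 = 76
Trade balance (goods + services) = 1129 + 76 = 1205

1205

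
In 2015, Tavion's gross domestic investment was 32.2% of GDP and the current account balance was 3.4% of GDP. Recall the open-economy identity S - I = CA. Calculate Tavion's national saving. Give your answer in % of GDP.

35.6

S = I + CA = 32.2 + 3.4 = 35.6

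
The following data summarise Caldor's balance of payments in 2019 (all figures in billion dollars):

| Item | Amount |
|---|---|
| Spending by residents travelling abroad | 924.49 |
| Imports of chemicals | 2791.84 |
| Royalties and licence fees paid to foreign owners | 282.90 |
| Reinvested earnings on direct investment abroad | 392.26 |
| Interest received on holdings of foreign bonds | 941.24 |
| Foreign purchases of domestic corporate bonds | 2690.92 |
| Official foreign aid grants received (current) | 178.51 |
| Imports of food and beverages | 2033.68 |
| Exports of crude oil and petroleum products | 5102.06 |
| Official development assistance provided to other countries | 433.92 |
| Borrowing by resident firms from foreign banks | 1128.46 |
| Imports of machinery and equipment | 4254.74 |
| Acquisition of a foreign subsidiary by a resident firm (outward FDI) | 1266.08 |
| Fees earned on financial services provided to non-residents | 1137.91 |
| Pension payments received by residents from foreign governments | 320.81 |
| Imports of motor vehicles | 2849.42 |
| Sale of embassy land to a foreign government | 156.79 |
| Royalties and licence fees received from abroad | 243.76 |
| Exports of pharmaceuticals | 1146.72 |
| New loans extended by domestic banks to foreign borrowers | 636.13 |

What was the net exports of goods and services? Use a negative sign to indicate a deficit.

Goods: -2033.68 + 5102.06 - 2849.42 - 2791.84 + 1146.72 - 4254.74 = -5680.90
Services: 243.76 + 1137.91 - 924.49 - 282.90 = 174.28
Trade balance = -5680.90 + 174.28 = -5506.62
(Excluded from the trade balance — primary income: reinvested earnings on direct investment abroad 392.26, interest received on holdings of foreign bonds 941.24; financial account: foreign purchases of domestic corporate bonds 2690.92, borrowing by resident firms from foreign banks 1128.46, acquisition of a foreign subsidiary by a resident firm (outward FDI) 1266.08, new loans extended by domestic banks to foreign borrowers 636.13; secondary income: official foreign aid grants received (current) 178.51, official development assistance provided to other countries 433.92, pension payments received by residents from foreign governments 320.81; capital account: sale of embassy land to a foreign government 156.79.)

-5506.62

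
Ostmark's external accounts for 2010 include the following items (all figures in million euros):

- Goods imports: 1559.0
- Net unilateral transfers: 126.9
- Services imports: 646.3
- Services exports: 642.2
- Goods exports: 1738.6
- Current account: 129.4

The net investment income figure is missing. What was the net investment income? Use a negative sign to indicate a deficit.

-173.0

Current account = goods balance + services balance + net primary income + net secondary income
Sum of the known components = 302.4
Net investment income = CA - (known components) = 129.4 - 302.4 = -173.0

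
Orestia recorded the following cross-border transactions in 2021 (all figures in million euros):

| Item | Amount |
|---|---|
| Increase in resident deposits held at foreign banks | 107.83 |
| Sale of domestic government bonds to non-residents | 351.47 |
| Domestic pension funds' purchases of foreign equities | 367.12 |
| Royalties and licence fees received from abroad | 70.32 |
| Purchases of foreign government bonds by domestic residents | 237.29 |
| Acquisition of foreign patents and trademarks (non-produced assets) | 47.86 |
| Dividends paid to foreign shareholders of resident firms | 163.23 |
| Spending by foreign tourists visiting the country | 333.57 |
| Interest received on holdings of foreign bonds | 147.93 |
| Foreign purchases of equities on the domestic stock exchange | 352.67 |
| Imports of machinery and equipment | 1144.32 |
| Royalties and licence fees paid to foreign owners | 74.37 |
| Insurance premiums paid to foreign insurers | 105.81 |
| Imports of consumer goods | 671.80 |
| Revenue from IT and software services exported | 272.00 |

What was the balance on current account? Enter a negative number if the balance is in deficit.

Goods: -1144.32 - 671.80 = -1816.12
Services: 272.00 + 70.32 + 333.57 - 74.37 - 105.81 = 495.71
Primary income: -163.23 + 147.93 = -15.30
Current account = (-1816.12) + 495.71 + (-15.30) = -1335.71
(Excluded from the current account — financial account: increase in resident deposits held at foreign banks 107.83, sale of domestic government bonds to non-residents 351.47, domestic pension funds' purchases of foreign equities 367.12, purchases of foreign government bonds by domestic residents 237.29, foreign purchases of equities on the domestic stock exchange 352.67; capital account: acquisition of foreign patents and trademarks (non-produced assets) 47.86.)

-1335.71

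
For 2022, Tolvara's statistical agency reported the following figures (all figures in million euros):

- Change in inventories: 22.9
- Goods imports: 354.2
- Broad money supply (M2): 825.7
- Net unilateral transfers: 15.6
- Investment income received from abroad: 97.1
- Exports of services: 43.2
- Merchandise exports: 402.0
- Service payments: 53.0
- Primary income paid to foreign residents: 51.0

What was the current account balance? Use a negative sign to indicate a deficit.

99.7

Goods balance = 402.0 - 354.2 = 47.8
Services balance = 43.2 - 53.0 = -9.8
Trade balance (goods + services) = 47.8 + (-9.8) = 38.0
Net primary income = 97.1 - 51.0 = 46.1
Net secondary income = 15.6
Current account = 38.0 + 46.1 + 15.6 = 99.7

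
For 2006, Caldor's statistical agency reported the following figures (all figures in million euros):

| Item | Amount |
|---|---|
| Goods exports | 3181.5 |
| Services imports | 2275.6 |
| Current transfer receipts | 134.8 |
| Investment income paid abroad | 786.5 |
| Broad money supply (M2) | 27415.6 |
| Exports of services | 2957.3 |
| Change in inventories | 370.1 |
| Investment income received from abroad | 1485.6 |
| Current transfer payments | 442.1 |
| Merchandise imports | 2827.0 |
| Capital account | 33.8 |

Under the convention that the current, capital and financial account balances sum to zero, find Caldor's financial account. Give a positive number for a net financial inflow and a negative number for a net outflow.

Goods balance = 3181.5 - 2827.0 = 354.5
Services balance = 2957.3 - 2275.6 = 681.7
Trade balance (goods + services) = 354.5 + 681.7 = 1036.2
Net primary income = 1485.6 - 786.5 = 699.1
Net secondary income = 134.8 - 442.1 = -307.3
Current account = 1036.2 + 699.1 + (-307.3) = 1428.0
Financial account = -(1428.0 + 33.8) = -1461.8

-1461.8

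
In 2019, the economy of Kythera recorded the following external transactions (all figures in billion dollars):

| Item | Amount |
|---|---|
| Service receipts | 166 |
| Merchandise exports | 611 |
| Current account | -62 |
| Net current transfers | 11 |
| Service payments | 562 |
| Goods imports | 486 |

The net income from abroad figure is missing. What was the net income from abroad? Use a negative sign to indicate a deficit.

Current account = goods balance + services balance + net primary income + net secondary income
Sum of the known components = -260
Net income from abroad = CA - (known components) = -62 - (-260) = 198

198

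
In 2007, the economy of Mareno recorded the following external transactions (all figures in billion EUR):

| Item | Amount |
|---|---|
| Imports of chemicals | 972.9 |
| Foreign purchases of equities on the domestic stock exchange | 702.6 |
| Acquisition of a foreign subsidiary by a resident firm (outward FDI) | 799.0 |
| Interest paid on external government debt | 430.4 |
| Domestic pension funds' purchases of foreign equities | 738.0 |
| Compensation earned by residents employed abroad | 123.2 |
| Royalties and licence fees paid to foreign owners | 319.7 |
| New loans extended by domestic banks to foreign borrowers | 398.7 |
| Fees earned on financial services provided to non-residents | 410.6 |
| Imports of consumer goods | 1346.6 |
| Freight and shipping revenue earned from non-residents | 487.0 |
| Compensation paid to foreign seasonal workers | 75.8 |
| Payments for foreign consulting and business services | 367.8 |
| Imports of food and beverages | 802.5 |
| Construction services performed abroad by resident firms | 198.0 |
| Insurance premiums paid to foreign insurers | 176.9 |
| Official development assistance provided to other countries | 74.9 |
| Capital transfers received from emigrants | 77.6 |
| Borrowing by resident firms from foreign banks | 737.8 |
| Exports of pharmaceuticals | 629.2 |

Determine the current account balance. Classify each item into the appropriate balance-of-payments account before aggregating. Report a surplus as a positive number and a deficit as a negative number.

Goods: -972.9 - 802.5 - 1346.6 + 629.2 = -2492.8
Services: -367.8 - 319.7 + 410.6 + 487.0 + 198.0 - 176.9 = 231.2
Primary income: 123.2 - 75.8 - 430.4 = -383.0
Secondary income: -74.9
Current account = (-2492.8) + 231.2 + (-383.0) + (-74.9) = -2719.5
(Excluded from the current account — financial account: foreign purchases of equities on the domestic stock exchange 702.6, acquisition of a foreign subsidiary by a resident firm (outward FDI) 799.0, domestic pension funds' purchases of foreign equities 738.0, new loans extended by domestic banks to foreign borrowers 398.7, borrowing by resident firms from foreign banks 737.8; capital account: capital transfers received from emigrants 77.6.)

-2719.5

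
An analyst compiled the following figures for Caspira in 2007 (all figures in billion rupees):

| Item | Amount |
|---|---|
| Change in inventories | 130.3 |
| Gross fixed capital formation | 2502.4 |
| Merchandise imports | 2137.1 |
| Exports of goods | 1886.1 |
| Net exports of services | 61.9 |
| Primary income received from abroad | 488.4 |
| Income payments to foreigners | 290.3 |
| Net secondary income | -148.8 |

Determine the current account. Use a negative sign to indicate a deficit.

Goods balance = 1886.1 - 2137.1 = -251.0
Services balance = 61.9
Trade balance (goods + services) = -251.0 + 61.9 = -189.1
Net primary income = 488.4 - 290.3 = 198.1
Net secondary income = -148.8
Current account = -189.1 + 198.1 + (-148.8) = -139.8

-139.8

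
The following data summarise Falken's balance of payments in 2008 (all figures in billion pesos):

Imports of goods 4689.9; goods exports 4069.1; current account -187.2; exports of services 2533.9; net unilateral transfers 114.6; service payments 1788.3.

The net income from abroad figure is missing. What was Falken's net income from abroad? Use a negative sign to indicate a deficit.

Current account = goods balance + services balance + net primary income + net secondary income
Sum of the known components = 239.4
Net income from abroad = CA - (known components) = -187.2 - 239.4 = -426.6

-426.6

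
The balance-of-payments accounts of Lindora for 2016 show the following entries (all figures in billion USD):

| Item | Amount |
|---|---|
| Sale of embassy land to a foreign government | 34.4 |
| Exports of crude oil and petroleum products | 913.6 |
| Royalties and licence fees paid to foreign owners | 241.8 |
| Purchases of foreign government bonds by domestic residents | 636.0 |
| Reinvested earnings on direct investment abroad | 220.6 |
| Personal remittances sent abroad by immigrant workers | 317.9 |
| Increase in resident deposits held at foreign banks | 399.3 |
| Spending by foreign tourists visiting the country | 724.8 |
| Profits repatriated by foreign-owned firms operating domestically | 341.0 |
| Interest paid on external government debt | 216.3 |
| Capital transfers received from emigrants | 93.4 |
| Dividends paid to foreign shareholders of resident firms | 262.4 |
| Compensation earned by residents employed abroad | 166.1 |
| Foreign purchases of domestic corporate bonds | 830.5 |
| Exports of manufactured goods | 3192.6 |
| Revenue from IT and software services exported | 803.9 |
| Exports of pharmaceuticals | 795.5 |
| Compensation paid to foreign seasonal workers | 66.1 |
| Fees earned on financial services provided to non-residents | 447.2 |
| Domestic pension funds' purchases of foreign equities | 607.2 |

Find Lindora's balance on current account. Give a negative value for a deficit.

Goods: 3192.6 + 795.5 + 913.6 = 4901.7
Services: 803.9 - 241.8 + 447.2 + 724.8 = 1734.1
Primary income: 220.6 - 216.3 + 166.1 - 262.4 - 341.0 - 66.1 = -499.1
Secondary income: -317.9
Current account = 4901.7 + 1734.1 + (-499.1) + (-317.9) = 5818.8
(Excluded from the current account — capital account: sale of embassy land to a foreign government 34.4, capital transfers received from emigrants 93.4; financial account: purchases of foreign government bonds by domestic residents 636.0, increase in resident deposits held at foreign banks 399.3, foreign purchases of domestic corporate bonds 830.5, domestic pension funds' purchases of foreign equities 607.2.)

5818.8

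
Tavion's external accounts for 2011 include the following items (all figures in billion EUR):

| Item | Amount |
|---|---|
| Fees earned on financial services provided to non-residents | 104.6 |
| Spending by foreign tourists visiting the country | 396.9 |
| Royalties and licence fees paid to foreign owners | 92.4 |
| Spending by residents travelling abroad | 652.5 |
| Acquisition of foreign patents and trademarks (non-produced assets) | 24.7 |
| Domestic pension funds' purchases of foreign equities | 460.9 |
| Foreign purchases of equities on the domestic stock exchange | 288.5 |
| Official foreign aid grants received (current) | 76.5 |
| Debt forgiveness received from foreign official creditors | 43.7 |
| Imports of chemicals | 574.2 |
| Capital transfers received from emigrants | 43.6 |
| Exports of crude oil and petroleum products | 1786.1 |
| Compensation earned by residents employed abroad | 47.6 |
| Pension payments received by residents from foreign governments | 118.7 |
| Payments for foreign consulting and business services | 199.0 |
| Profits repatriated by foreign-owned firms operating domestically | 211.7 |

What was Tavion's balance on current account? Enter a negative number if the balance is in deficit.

Goods: 1786.1 - 574.2 = 1211.9
Services: 396.9 - 652.5 - 199.0 - 92.4 + 104.6 = -442.4
Primary income: -211.7 + 47.6 = -164.1
Secondary income: 76.5 + 118.7 = 195.2
Current account = 1211.9 + (-442.4) + (-164.1) + 195.2 = 800.6
(Excluded from the current account — capital account: acquisition of foreign patents and trademarks (non-produced assets) 24.7, debt forgiveness received from foreign official creditors 43.7, capital transfers received from emigrants 43.6; financial account: domestic pension funds' purchases of foreign equities 460.9, foreign purchases of equities on the domestic stock exchange 288.5.)

800.6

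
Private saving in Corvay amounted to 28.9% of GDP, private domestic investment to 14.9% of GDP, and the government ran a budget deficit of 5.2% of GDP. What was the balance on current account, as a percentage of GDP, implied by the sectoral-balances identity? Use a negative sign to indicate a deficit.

By the sectoral-balances identity, CA = (S_private - I) + (T - G).
Private balance = 28.9 - 14.9 = 14.0
Government balance (T - G) = -5.2
CA = 14.0 + (-5.2) = 8.8

8.8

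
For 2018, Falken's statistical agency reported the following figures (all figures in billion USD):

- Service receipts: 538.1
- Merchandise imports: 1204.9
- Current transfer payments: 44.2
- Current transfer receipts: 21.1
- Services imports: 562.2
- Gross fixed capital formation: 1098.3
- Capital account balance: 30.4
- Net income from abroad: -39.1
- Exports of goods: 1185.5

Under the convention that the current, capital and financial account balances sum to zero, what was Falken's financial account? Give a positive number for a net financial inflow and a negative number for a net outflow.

Goods balance = 1185.5 - 1204.9 = -19.4
Services balance = 538.1 - 562.2 = -24.1
Trade balance (goods + services) = -19.4 + (-24.1) = -43.5
Net primary income = -39.1
Net secondary income = 21.1 - 44.2 = -23.1
Current account = -43.5 + (-39.1) + (-23.1) = -105.7
Financial account = -(-105.7 + 30.4) = 75.3

75.3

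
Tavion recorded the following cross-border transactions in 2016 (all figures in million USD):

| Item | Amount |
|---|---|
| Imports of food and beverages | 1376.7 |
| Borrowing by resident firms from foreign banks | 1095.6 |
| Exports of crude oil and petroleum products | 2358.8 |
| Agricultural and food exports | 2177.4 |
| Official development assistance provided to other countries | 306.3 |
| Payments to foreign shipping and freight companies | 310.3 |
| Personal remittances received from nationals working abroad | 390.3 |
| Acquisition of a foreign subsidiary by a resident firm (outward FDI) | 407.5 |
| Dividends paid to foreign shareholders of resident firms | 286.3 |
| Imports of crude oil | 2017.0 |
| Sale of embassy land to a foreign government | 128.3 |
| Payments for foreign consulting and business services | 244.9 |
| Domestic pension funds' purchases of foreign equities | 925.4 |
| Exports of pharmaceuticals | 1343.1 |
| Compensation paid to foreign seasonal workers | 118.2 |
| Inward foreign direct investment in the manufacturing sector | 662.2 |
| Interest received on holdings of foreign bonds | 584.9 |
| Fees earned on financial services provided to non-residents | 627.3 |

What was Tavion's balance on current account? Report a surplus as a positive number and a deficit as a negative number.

2822.1

Goods: -2017.0 + 1343.1 - 1376.7 + 2177.4 + 2358.8 = 2485.6
Services: -244.9 - 310.3 + 627.3 = 72.1
Primary income: -118.2 - 286.3 + 584.9 = 180.4
Secondary income: 390.3 - 306.3 = 84.0
Current account = 2485.6 + 72.1 + 180.4 + 84.0 = 2822.1
(Excluded from the current account — financial account: borrowing by resident firms from foreign banks 1095.6, acquisition of a foreign subsidiary by a resident firm (outward FDI) 407.5, domestic pension funds' purchases of foreign equities 925.4, inward foreign direct investment in the manufacturing sector 662.2; capital account: sale of embassy land to a foreign government 128.3.)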